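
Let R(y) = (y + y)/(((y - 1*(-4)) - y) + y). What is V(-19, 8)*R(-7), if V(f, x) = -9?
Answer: -42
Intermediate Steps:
R(y) = 2*y/(4 + y) (R(y) = (2*y)/(((y + 4) - y) + y) = (2*y)/(((4 + y) - y) + y) = (2*y)/(4 + y) = 2*y/(4 + y))
V(-19, 8)*R(-7) = -18*(-7)/(4 - 7) = -18*(-7)/(-3) = -18*(-7)*(-1)/3 = -9*14/3 = -42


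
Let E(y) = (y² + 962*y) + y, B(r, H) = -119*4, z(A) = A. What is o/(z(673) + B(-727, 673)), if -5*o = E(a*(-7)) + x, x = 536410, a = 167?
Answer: -777224/985 ≈ -789.06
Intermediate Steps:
B(r, H) = -476
E(y) = y² + 963*y
o = -777224/5 (o = -((167*(-7))*(963 + 167*(-7)) + 536410)/5 = -(-1169*(963 - 1169) + 536410)/5 = -(-1169*(-206) + 536410)/5 = -(240814 + 536410)/5 = -⅕*777224 = -777224/5 ≈ -1.5544e+5)
o/(z(673) + B(-727, 673)) = -777224/(5*(673 - 476)) = -777224/5/197 = -777224/5*1/197 = -777224/985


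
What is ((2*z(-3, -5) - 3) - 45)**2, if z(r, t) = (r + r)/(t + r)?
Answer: 8649/4 ≈ 2162.3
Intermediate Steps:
z(r, t) = 2*r/(r + t) (z(r, t) = (2*r)/(r + t) = 2*r/(r + t))
((2*z(-3, -5) - 3) - 45)**2 = ((2*(2*(-3)/(-3 - 5)) - 3) - 45)**2 = ((2*(2*(-3)/(-8)) - 3) - 45)**2 = ((2*(2*(-3)*(-1/8)) - 3) - 45)**2 = ((2*(3/4) - 3) - 45)**2 = ((3/2 - 3) - 45)**2 = (-3/2 - 45)**2 = (-93/2)**2 = 8649/4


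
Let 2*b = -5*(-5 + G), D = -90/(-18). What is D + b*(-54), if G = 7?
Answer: 275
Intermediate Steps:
D = 5 (D = -90*(-1/18) = 5)
b = -5 (b = (-5*(-5 + 7))/2 = (-5*2)/2 = (½)*(-10) = -5)
D + b*(-54) = 5 - 5*(-54) = 5 + 270 = 275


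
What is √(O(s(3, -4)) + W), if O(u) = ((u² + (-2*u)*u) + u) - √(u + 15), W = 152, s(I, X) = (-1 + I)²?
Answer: √(140 - √19) ≈ 11.646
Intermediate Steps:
O(u) = u - u² - √(15 + u) (O(u) = ((u² - 2*u²) + u) - √(15 + u) = (-u² + u) - √(15 + u) = (u - u²) - √(15 + u) = u - u² - √(15 + u))
√(O(s(3, -4)) + W) = √(((-1 + 3)² - ((-1 + 3)²)² - √(15 + (-1 + 3)²)) + 152) = √((2² - (2²)² - √(15 + 2²)) + 152) = √((4 - 1*4² - √(15 + 4)) + 152) = √((4 - 1*16 - √19) + 152) = √((4 - 16 - √19) + 152) = √((-12 - √19) + 152) = √(140 - √19)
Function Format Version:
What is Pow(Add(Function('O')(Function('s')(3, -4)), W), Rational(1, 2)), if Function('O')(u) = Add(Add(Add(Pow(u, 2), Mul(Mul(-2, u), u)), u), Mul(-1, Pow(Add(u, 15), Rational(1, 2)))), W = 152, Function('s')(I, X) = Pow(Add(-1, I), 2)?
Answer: Pow(Add(140, Mul(-1, Pow(19, Rational(1, 2)))), Rational(1, 2)) ≈ 11.646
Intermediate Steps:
Function('O')(u) = Add(u, Mul(-1, Pow(u, 2)), Mul(-1, Pow(Add(15, u), Rational(1, 2)))) (Function('O')(u) = Add(Add(Add(Pow(u, 2), Mul(-2, Pow(u, 2))), u), Mul(-1, Pow(Add(15, u), Rational(1, 2)))) = Add(Add(Mul(-1, Pow(u, 2)), u), Mul(-1, Pow(Add(15, u), Rational(1, 2)))) = Add(Add(u, Mul(-1, Pow(u, 2))), Mul(-1, Pow(Add(15, u), Rational(1, 2)))) = Add(u, Mul(-1, Pow(u, 2)), Mul(-1, Pow(Add(15, u), Rational(1, 2)))))
Pow(Add(Function('O')(Function('s')(3, -4)), W), Rational(1, 2)) = Pow(Add(Add(Pow(Add(-1, 3), 2), Mul(-1, Pow(Pow(Add(-1, 3), 2), 2)), Mul(-1, Pow(Add(15, Pow(Add(-1, 3), 2)), Rational(1, 2)))), 152), Rational(1, 2)) = Pow(Add(Add(Pow(2, 2), Mul(-1, Pow(Pow(2, 2), 2)), Mul(-1, Pow(Add(15, Pow(2, 2)), Rational(1, 2)))), 152), Rational(1, 2)) = Pow(Add(Add(4, Mul(-1, Pow(4, 2)), Mul(-1, Pow(Add(15, 4), Rational(1, 2)))), 152), Rational(1, 2)) = Pow(Add(Add(4, Mul(-1, 16), Mul(-1, Pow(19, Rational(1, 2)))), 152), Rational(1, 2)) = Pow(Add(Add(4, -16, Mul(-1, Pow(19, Rational(1, 2)))), 152), Rational(1, 2)) = Pow(Add(Add(-12, Mul(-1, Pow(19, Rational(1, 2)))), 152), Rational(1, 2)) = Pow(Add(140, Mul(-1, Pow(19, Rational(1, 2)))), Rational(1, 2))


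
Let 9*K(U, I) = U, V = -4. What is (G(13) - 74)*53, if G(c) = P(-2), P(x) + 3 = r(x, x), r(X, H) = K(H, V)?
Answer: -36835/9 ≈ -4092.8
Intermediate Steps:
K(U, I) = U/9
r(X, H) = H/9
P(x) = -3 + x/9
G(c) = -29/9 (G(c) = -3 + (⅑)*(-2) = -3 - 2/9 = -29/9)
(G(13) - 74)*53 = (-29/9 - 74)*53 = -695/9*53 = -36835/9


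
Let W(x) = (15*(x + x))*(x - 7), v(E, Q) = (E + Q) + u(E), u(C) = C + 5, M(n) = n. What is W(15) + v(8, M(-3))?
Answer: 3618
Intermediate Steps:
u(C) = 5 + C
v(E, Q) = 5 + Q + 2*E (v(E, Q) = (E + Q) + (5 + E) = 5 + Q + 2*E)
W(x) = 30*x*(-7 + x) (W(x) = (15*(2*x))*(-7 + x) = (30*x)*(-7 + x) = 30*x*(-7 + x))
W(15) + v(8, M(-3)) = 30*15*(-7 + 15) + (5 - 3 + 2*8) = 30*15*8 + (5 - 3 + 16) = 3600 + 18 = 3618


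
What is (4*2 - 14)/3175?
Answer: -6/3175 ≈ -0.0018898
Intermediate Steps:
(4*2 - 14)/3175 = (8 - 14)*(1/3175) = -6*1/3175 = -6/3175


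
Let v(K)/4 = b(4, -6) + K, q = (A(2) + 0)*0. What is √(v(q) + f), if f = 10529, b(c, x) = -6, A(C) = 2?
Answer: √10505 ≈ 102.49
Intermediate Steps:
q = 0 (q = (2 + 0)*0 = 2*0 = 0)
v(K) = -24 + 4*K (v(K) = 4*(-6 + K) = -24 + 4*K)
√(v(q) + f) = √((-24 + 4*0) + 10529) = √((-24 + 0) + 10529) = √(-24 + 10529) = √10505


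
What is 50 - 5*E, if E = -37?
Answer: 235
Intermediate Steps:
50 - 5*E = 50 - 5*(-37) = 50 + 185 = 235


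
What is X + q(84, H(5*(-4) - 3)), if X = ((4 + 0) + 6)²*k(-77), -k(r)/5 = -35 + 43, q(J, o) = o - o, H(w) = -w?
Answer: -4000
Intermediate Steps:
q(J, o) = 0
k(r) = -40 (k(r) = -5*(-35 + 43) = -5*8 = -40)
X = -4000 (X = ((4 + 0) + 6)²*(-40) = (4 + 6)²*(-40) = 10²*(-40) = 100*(-40) = -4000)
X + q(84, H(5*(-4) - 3)) = -4000 + 0 = -4000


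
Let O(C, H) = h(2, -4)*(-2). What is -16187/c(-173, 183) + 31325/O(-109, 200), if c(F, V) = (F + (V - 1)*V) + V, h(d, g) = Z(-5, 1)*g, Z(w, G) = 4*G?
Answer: 260776429/266528 ≈ 978.42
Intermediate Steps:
h(d, g) = 4*g (h(d, g) = (4*1)*g = 4*g)
c(F, V) = F + V + V*(-1 + V) (c(F, V) = (F + (-1 + V)*V) + V = (F + V*(-1 + V)) + V = F + V + V*(-1 + V))
O(C, H) = 32 (O(C, H) = (4*(-4))*(-2) = -16*(-2) = 32)
-16187/c(-173, 183) + 31325/O(-109, 200) = -16187/(-173 + 183**2) + 31325/32 = -16187/(-173 + 33489) + 31325*(1/32) = -16187/33316 + 31325/32 = 260776429/266528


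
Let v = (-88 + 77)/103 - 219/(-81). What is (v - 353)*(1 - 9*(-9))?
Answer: -79906622/2781 ≈ -28733.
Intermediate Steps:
v = 7222/2781 (v = -11*1/103 - 219*(-1/81) = -11/103 + 73/27 = 7222/2781 ≈ 2.5969)
(v - 353)*(1 - 9*(-9)) = (7222/2781 - 353)*(1 - 9*(-9)) = -974471*(1 + 81)/2781 = -974471/2781*82 = -79906622/2781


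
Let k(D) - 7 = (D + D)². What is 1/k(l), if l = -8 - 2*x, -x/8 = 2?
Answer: 1/2311 ≈ 0.00043271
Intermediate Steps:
x = -16 (x = -8*2 = -16)
l = 24 (l = -8 - 2*(-16) = -8 + 32 = 24)
k(D) = 7 + 4*D² (k(D) = 7 + (D + D)² = 7 + (2*D)² = 7 + 4*D²)
1/k(l) = 1/(7 + 4*24²) = 1/(7 + 4*576) = 1/(7 + 2304) = 1/2311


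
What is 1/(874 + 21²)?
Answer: 1/1315 ≈ 0.00076046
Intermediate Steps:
1/(874 + 21²) = 1/(874 + 441) = 1/1315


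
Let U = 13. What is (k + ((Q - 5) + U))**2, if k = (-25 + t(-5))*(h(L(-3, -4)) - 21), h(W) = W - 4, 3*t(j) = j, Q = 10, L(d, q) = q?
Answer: 5635876/9 ≈ 6.2621e+5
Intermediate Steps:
t(j) = j/3
h(W) = -4 + W
k = 2320/3 (k = (-25 + (1/3)*(-5))*((-4 - 4) - 21) = (-25 - 5/3)*(-8 - 21) = -80/3*(-29) = 2320/3 ≈ 773.33)
(k + ((Q - 5) + U))**2 = (2320/3 + ((10 - 5) + 13))**2 = (2320/3 + (5 + 13))**2 = (2320/3 + 18)**2 = (2374/3)**2 = 5635876/9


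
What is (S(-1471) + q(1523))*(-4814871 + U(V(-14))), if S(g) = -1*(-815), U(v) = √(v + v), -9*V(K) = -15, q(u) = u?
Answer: -11257168398 + 2338*√30/3 ≈ -1.1257e+10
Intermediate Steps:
V(K) = 5/3 (V(K) = -⅑*(-15) = 5/3)
U(v) = √2*√v (U(v) = √(2*v) = √2*√v)
S(g) = 815
(S(-1471) + q(1523))*(-4814871 + U(V(-14))) = (815 + 1523)*(-4814871 + √2*√(5/3)) = 2338*(-4814871 + √2*(√15/3)) = 2338*(-4814871 + √30/3) = -11257168398 + 2338*√30/3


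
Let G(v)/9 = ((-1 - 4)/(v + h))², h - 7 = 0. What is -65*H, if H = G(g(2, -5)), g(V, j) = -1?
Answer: -1625/4 ≈ -406.25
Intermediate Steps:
h = 7 (h = 7 + 0 = 7)
G(v) = 225/(7 + v)² (G(v) = 9*((-1 - 4)/(v + 7))² = 9*(-5/(7 + v))² = 9*(25/(7 + v)²) = 225/(7 + v)²)
H = 25/4 (H = 225/(7 - 1)² = 225/6² = 225*(1/36) = 25/4 ≈ 6.2500)
-65*H = -65*25/4 = -1625/4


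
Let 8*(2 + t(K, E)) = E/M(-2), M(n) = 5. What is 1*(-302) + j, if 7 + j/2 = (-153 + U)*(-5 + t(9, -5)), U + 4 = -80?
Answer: 12245/4 ≈ 3061.3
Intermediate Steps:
U = -84 (U = -4 - 80 = -84)
t(K, E) = -2 + E/40 (t(K, E) = -2 + (E/5)/8 = -2 + E/40)
j = 13453/4 (j = -14 + 2*((-153 - 84)*(-5 + (-2 + (1/40)*(-5)))) = -14 + 2*(-237*(-5 + (-2 - ⅛))) = -14 + 2*(-237*(-5 - 17/8)) = -14 + 2*(-237*(-57/8)) = -14 + 2*(13509/8) = -14 + 13509/4 = 13453/4 ≈ 3363.3)
1*(-302) + j = 1*(-302) + 13453/4 = -302 + 13453/4 = 12245/4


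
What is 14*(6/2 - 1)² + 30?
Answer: 86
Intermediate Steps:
14*(6/2 - 1)² + 30 = 14*(6*(½) - 1)² + 30 = 14*(3 - 1)² + 30 = 14*2² + 30 = 14*4 + 30 = 56 + 30 = 86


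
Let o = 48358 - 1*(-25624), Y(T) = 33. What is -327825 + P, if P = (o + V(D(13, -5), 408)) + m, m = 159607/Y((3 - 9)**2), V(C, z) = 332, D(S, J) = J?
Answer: -8206256/33 ≈ -2.4867e+5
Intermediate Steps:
o = 73982 (o = 48358 + 25624 = 73982)
m = 159607/33 ≈ 4836.6
P = 2611969/33 (P = (73982 + 332) + 159607/33 = 74314 + 159607/33 = 2611969/33 ≈ 79151.)
-327825 + P = -327825 + 2611969/33 = -8206256/33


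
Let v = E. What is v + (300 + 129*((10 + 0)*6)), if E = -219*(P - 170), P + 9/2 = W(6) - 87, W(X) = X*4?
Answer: 120105/2 ≈ 60053.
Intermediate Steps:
W(X) = 4*X
P = -135/2 (P = -9/2 + (4*6 - 87) = -9/2 + (24 - 87) = -9/2 - 63 = -135/2 ≈ -67.500)
E = 104025/2 (E = -219*(-135/2 - 170) = -219*(-475/2) = 104025/2 ≈ 52013.)
v = 104025/2 ≈ 52013.
v + (300 + 129*((10 + 0)*6)) = 104025/2 + (300 + 129*((10 + 0)*6)) = 104025/2 + (300 + 129*(10*6)) = 104025/2 + (300 + 129*60) = 104025/2 + (300 + 7740) = 104025/2 + 8040 = 120105/2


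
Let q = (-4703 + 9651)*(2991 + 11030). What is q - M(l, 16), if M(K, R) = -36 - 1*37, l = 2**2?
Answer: 69375981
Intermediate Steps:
q = 69375908 (q = 4948*14021 = 69375908)
l = 4
M(K, R) = -73 (M(K, R) = -36 - 37 = -73)
q - M(l, 16) = 69375908 - 1*(-73) = 69375908 + 73 = 69375981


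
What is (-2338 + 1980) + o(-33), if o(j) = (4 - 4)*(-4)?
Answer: -358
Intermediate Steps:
o(j) = 0 (o(j) = 0*(-4) = 0)
(-2338 + 1980) + o(-33) = (-2338 + 1980) + 0 = -358 + 0 = -358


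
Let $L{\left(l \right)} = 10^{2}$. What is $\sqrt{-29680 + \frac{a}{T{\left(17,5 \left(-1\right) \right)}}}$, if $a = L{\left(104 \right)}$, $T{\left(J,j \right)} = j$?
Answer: $30 i \sqrt{33} \approx 172.34 i$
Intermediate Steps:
$L{\left(l \right)} = 100$
$a = 100$
$\sqrt{-29680 + \frac{a}{T{\left(17,5 \left(-1\right) \right)}}} = \sqrt{-29680 + \frac{100}{5 \left(-1\right)}} = \sqrt{-29680 + \frac{100}{-5}} = \sqrt{-29680 + 100 \left(- \frac{1}{5}\right)} = \sqrt{-29680 - 20} = \sqrt{-29700} = 30 i \sqrt{33}$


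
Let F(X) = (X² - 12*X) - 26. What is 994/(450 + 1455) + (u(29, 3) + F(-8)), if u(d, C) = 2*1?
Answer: 260074/1905 ≈ 136.52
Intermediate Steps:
u(d, C) = 2
F(X) = -26 + X² - 12*X
994/(450 + 1455) + (u(29, 3) + F(-8)) = 994/(450 + 1455) + (2 + (-26 + (-8)² - 12*(-8))) = 994/1905 + (2 + (-26 + 64 + 96)) = 994*(1/1905) + (2 + 134) = 994/1905 + 136 = 260074/1905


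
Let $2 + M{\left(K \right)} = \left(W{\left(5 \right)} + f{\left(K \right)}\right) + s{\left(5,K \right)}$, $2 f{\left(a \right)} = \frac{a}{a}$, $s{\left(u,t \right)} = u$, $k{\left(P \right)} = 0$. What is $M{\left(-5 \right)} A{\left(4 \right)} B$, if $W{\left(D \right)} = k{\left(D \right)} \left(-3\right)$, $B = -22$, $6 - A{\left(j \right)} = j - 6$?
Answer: $-616$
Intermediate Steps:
$A{\left(j \right)} = 12 - j$ ($A{\left(j \right)} = 6 - \left(j - 6\right) = 6 - \left(-6 + j\right) = 12 - j$)
$f{\left(a \right)} = \frac{1}{2}$ ($f{\left(a \right)} = \frac{a \frac{1}{a}}{2} = \frac{1}{2} \cdot 1 = \frac{1}{2}$)
$W{\left(D \right)} = 0$ ($W{\left(D \right)} = 0 \left(-3\right) = 0$)
$M{\left(K \right)} = \frac{7}{2}$ ($M{\left(K \right)} = -2 + \left(\left(0 + \frac{1}{2}\right) + 5\right) = -2 + \left(\frac{1}{2} + 5\right) = -2 + \frac{11}{2} = \frac{7}{2}$)
$M{\left(-5 \right)} A{\left(4 \right)} B = \frac{7 \left(12 - 4\right)}{2} \left(-22\right) = \frac{7}{2} \cdot 8 \left(-22\right) = 28 \left(-22\right) = -616$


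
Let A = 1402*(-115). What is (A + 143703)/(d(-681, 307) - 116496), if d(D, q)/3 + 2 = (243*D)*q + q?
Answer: 17527/152525424 ≈ 0.00011491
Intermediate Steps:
A = -161230
d(D, q) = -6 + 3*q + 729*D*q (d(D, q) = -6 + 3*((243*D)*q + q) = -6 + 3*(243*D*q + q) = -6 + 3*(q + 243*D*q) = -6 + (3*q + 729*D*q) = -6 + 3*q + 729*D*q)
(A + 143703)/(d(-681, 307) - 116496) = (-161230 + 143703)/((-6 + 3*307 + 729*(-681)*307) - 116496) = -17527/((-6 + 921 - 152409843) - 116496) = -17527/(-152408928 - 116496) = -17527/(-152525424) = -17527*(-1/152525424) = 17527/152525424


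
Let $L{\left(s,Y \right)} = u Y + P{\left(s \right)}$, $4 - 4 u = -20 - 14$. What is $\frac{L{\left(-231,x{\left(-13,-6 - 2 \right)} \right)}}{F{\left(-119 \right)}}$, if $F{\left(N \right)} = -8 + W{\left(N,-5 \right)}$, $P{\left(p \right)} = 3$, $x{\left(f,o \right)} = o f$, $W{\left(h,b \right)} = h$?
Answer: $- \frac{991}{127} \approx -7.8031$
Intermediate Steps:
$x{\left(f,o \right)} = f o$
$u = \frac{19}{2}$ ($u = 1 - \frac{-20 - 14}{4} = 1 - - \frac{17}{2} = 1 + \frac{17}{2} = \frac{19}{2} \approx 9.5$)
$F{\left(N \right)} = -8 + N$
$L{\left(s,Y \right)} = 3 + \frac{19 Y}{2}$ ($L{\left(s,Y \right)} = \frac{19 Y}{2} + 3 = 3 + \frac{19 Y}{2}$)
$\frac{L{\left(-231,x{\left(-13,-6 - 2 \right)} \right)}}{F{\left(-119 \right)}} = \frac{3 + \frac{19 \left(- 13 \left(-6 - 2\right)\right)}{2}}{-8 - 119} = \frac{3 + \frac{19 \left(- 13 \left(-6 - 2\right)\right)}{2}}{-127} = \left(3 + \frac{19 \left(\left(-13\right) \left(-8\right)\right)}{2}\right) \left(- \frac{1}{127}\right) = \left(3 + \frac{19}{2} \cdot 104\right) \left(- \frac{1}{127}\right) = \left(3 + 988\right) \left(- \frac{1}{127}\right) = 991 \left(- \frac{1}{127}\right) = - \frac{991}{127}$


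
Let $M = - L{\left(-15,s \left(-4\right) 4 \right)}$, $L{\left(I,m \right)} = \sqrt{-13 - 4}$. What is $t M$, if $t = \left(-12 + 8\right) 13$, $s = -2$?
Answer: $52 i \sqrt{17} \approx 214.4 i$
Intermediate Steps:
$t = -52$ ($t = \left(-4\right) 13 = -52$)
$L{\left(I,m \right)} = i \sqrt{17}$ ($L{\left(I,m \right)} = \sqrt{-17} = i \sqrt{17}$)
$M = - i \sqrt{17} \approx - 4.1231 i$
$t M = - 52 \left(- i \sqrt{17}\right) = 52 i \sqrt{17}$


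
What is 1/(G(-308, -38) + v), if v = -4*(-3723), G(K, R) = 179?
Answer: 1/15071 ≈ 6.6353e-5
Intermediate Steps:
v = 14892
1/(G(-308, -38) + v) = 1/(179 + 14892) = 1/15071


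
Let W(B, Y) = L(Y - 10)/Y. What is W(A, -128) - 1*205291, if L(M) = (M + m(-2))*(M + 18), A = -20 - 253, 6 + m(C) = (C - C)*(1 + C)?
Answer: -205426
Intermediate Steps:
m(C) = -6 (m(C) = -6 + (C - C)*(1 + C) = -6 + 0*(1 + C) = -6 + 0 = -6)
A = -273
L(M) = (-6 + M)*(18 + M) (L(M) = (M - 6)*(M + 18) = (-6 + M)*(18 + M))
W(B, Y) = (-228 + (-10 + Y)² + 12*Y)/Y (W(B, Y) = (-108 + (Y - 10)² + 12*(Y - 10))/Y = (-108 + (-10 + Y)² + 12*(-10 + Y))/Y = (-108 + (-10 + Y)² + (-120 + 12*Y))/Y = (-228 + (-10 + Y)² + 12*Y)/Y)
W(A, -128) - 1*205291 = (-8 - 128 - 128/(-128)) - 1*205291 = (-8 - 128 - 128*(-1/128)) - 205291 = (-8 - 128 + 1) - 205291 = -135 - 205291 = -205426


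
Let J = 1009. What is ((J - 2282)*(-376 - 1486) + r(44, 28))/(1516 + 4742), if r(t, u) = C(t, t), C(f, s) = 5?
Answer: 2370331/6258 ≈ 378.77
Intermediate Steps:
r(t, u) = 5
((J - 2282)*(-376 - 1486) + r(44, 28))/(1516 + 4742) = ((1009 - 2282)*(-376 - 1486) + 5)/(1516 + 4742) = (-1273*(-1862) + 5)/6258 = (2370326 + 5)*(1/6258) = 2370331*(1/6258) = 2370331/6258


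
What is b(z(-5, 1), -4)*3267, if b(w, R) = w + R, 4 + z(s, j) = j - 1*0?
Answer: -22869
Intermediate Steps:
z(s, j) = -4 + j (z(s, j) = -4 + (j - 1*0) = -4 + (j + 0) = -4 + j)
b(w, R) = R + w
b(z(-5, 1), -4)*3267 = (-4 + (-4 + 1))*3267 = (-4 - 3)*3267 = -7*3267 = -22869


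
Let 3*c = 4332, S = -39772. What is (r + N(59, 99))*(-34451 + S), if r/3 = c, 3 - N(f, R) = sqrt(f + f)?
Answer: -321756705 + 74223*sqrt(118) ≈ -3.2095e+8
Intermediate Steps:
N(f, R) = 3 - sqrt(2)*sqrt(f) (N(f, R) = 3 - sqrt(f + f) = 3 - sqrt(2*f) = 3 - sqrt(2)*sqrt(f))
c = 1444 (c = (1/3)*4332 = 1444)
r = 4332 (r = 3*1444 = 4332)
(r + N(59, 99))*(-34451 + S) = (4332 + (3 - sqrt(2)*sqrt(59)))*(-34451 - 39772) = (4332 + (3 - sqrt(118)))*(-74223) = (4335 - sqrt(118))*(-74223) = -321756705 + 74223*sqrt(118)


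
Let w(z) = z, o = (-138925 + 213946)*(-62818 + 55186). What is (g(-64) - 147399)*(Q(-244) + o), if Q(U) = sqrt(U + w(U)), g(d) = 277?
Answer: 84236212337184 - 294244*I*sqrt(122) ≈ 8.4236e+13 - 3.25e+6*I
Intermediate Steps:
o = -572560272 (o = 75021*(-7632) = -572560272)
Q(U) = sqrt(2)*sqrt(U) (Q(U) = sqrt(U + U) = sqrt(2*U) = sqrt(2)*sqrt(U))
(g(-64) - 147399)*(Q(-244) + o) = (277 - 147399)*(sqrt(2)*sqrt(-244) - 572560272) = -147122*(sqrt(2)*(2*I*sqrt(61)) - 572560272) = -147122*(2*I*sqrt(122) - 572560272) = -147122*(-572560272 + 2*I*sqrt(122)) = 84236212337184 - 294244*I*sqrt(122)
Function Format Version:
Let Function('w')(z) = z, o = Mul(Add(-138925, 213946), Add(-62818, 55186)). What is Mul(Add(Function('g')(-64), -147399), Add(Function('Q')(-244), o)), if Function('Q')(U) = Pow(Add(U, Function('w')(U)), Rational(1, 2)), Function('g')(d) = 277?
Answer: Add(84236212337184, Mul(-294244, I, Pow(122, Rational(1, 2)))) ≈ Add(8.4236e+13, Mul(-3.2500e+6, I))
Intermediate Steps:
o = -572560272 (o = Mul(75021, -7632) = -572560272)
Function('Q')(U) = Mul(Pow(2, Rational(1, 2)), Pow(U, Rational(1, 2))) (Function('Q')(U) = Pow(Add(U, U), Rational(1, 2)) = Pow(Mul(2, U), Rational(1, 2)) = Mul(Pow(2, Rational(1, 2)), Pow(U, Rational(1, 2))))
Mul(Add(Function('g')(-64), -147399), Add(Function('Q')(-244), o)) = Mul(Add(277, -147399), Add(Mul(Pow(2, Rational(1, 2)), Pow(-244, Rational(1, 2))), -572560272)) = Mul(-147122, Add(Mul(Pow(2, Rational(1, 2)), Mul(2, I, Pow(61, Rational(1, 2)))), -572560272)) = Mul(-147122, Add(Mul(2, I, Pow(122, Rational(1, 2))), -572560272)) = Mul(-147122, Add(-572560272, Mul(2, I, Pow(122, Rational(1, 2))))) = Add(84236212337184, Mul(-294244, I, Pow(122, Rational(1, 2))))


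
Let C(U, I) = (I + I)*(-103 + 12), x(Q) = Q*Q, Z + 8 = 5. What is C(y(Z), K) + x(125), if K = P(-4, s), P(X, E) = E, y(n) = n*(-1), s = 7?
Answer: 14351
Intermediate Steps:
Z = -3 (Z = -8 + 5 = -3)
y(n) = -n
x(Q) = Q²
K = 7
C(U, I) = -182*I (C(U, I) = (2*I)*(-91) = -182*I)
C(y(Z), K) + x(125) = -182*7 + 125² = -1274 + 15625 = 14351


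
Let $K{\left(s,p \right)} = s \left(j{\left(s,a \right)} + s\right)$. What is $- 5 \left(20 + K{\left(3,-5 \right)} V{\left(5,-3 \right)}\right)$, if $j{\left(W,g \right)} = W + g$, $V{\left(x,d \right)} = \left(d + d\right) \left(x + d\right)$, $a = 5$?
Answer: $1880$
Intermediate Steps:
$V{\left(x,d \right)} = 2 d \left(d + x\right)$
$K{\left(s,p \right)} = s \left(5 + 2 s\right)$ ($K{\left(s,p \right)} = s \left(\left(s + 5\right) + s\right) = s \left(\left(5 + s\right) + s\right) = s \left(5 + 2 s\right)$)
$- 5 \left(20 + K{\left(3,-5 \right)} V{\left(5,-3 \right)}\right) = - 5 \left(20 + 3 \left(5 + 2 \cdot 3\right) 2 \left(-3\right) \left(-3 + 5\right)\right) = - 5 \left(20 + 3 \left(5 + 6\right) 2 \left(-3\right) 2\right) = - 5 \left(20 + 3 \cdot 11 \left(-12\right)\right) = - 5 \left(20 + 33 \left(-12\right)\right) = - 5 \left(20 - 396\right) = \left(-5\right) \left(-376\right) = 1880$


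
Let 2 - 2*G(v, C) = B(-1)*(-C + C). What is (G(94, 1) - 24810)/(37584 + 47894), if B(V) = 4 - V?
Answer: -24809/85478 ≈ -0.29024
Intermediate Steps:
G(v, C) = 1 (G(v, C) = 1 - (4 - 1*(-1))*(-C + C)/2 = 1 - (4 + 1)*0/2 = 1 - 5*0/2 = 1 - ½*0 = 1 + 0 = 1)
(G(94, 1) - 24810)/(37584 + 47894) = (1 - 24810)/(37584 + 47894) = -24809/85478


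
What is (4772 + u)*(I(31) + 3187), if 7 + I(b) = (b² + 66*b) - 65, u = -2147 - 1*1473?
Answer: 7052544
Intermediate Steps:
u = -3620 (u = -2147 - 1473 = -3620)
I(b) = -72 + b² + 66*b (I(b) = -7 + ((b² + 66*b) - 65) = -7 + (-65 + b² + 66*b) = -72 + b² + 66*b)
(4772 + u)*(I(31) + 3187) = (4772 - 3620)*((-72 + 31² + 66*31) + 3187) = 1152*((-72 + 961 + 2046) + 3187) = 1152*(2935 + 3187) = 1152*6122 = 7052544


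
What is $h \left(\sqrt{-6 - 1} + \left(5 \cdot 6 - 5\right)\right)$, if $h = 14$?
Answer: $350 + 14 i \sqrt{7} \approx 350.0 + 37.041 i$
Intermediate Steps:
$h \left(\sqrt{-6 - 1} + \left(5 \cdot 6 - 5\right)\right) = 14 \left(\sqrt{-6 - 1} + \left(5 \cdot 6 - 5\right)\right) = 14 \left(\sqrt{-7} + \left(30 - 5\right)\right) = 14 \left(i \sqrt{7} + 25\right) = 14 \left(25 + i \sqrt{7}\right) = 350 + 14 i \sqrt{7}$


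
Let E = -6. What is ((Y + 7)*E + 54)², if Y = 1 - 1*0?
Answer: 36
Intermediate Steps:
Y = 1 (Y = 1 + 0 = 1)
((Y + 7)*E + 54)² = ((1 + 7)*(-6) + 54)² = (8*(-6) + 54)² = (-48 + 54)² = 6² = 36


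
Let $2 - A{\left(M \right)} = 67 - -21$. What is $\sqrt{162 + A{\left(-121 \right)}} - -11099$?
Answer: $11099 + 2 \sqrt{19} \approx 11108.0$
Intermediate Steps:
$A{\left(M \right)} = -86$ ($A{\left(M \right)} = 2 - \left(67 - -21\right) = 2 - \left(67 + 21\right) = 2 - 88 = -86$)
$\sqrt{162 + A{\left(-121 \right)}} - -11099 = \sqrt{162 - 86} - -11099 = \sqrt{76} + 11099 = 2 \sqrt{19} + 11099 = 11099 + 2 \sqrt{19}$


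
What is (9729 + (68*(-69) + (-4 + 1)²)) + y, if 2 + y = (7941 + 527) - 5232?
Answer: 8280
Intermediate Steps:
y = 3234 (y = -2 + ((7941 + 527) - 5232) = -2 + (8468 - 5232) = -2 + 3236 = 3234)
(9729 + (68*(-69) + (-4 + 1)²)) + y = (9729 + (68*(-69) + (-4 + 1)²)) + 3234 = (9729 + (-4692 + (-3)²)) + 3234 = (9729 + (-4692 + 9)) + 3234 = (9729 - 4683) + 3234 = 5046 + 3234 = 8280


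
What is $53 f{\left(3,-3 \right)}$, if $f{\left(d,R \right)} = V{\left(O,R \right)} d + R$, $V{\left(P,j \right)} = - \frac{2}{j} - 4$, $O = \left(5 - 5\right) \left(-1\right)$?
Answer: $-689$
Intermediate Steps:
$O = 0$ ($O = 0 \left(-1\right) = 0$)
$V{\left(P,j \right)} = -4 - \frac{2}{j}$
$f{\left(d,R \right)} = R + d \left(-4 - \frac{2}{R}\right)$ ($f{\left(d,R \right)} = \left(-4 - \frac{2}{R}\right) d + R = d \left(-4 - \frac{2}{R}\right) + R = R + d \left(-4 - \frac{2}{R}\right)$)
$53 f{\left(3,-3 \right)} = 53 \left(-3 - 12 - \frac{6}{-3}\right) = 53 \left(-3 - 12 - 6 \left(- \frac{1}{3}\right)\right) = 53 \left(-3 - 12 + 2\right) = 53 \left(-13\right) = -689$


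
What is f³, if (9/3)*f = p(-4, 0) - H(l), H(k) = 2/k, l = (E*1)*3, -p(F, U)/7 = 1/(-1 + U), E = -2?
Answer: 10648/729 ≈ 14.606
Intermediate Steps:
p(F, U) = -7/(-1 + U)
l = -6 (l = -2*1*3 = -2*3 = -6)
f = 22/9 (f = (-7/(-1 + 0) - 2/(-6))/3 = (-7/(-1) - 2*(-1)/6)/3 = (-7*(-1) - 1*(-⅓))/3 = (7 + ⅓)/3 = (⅓)*(22/3) = 22/9 ≈ 2.4444)
f³ = (22/9)³ = 10648/729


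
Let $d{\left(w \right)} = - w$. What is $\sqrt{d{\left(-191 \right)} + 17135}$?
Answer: $\sqrt{17326} \approx 131.63$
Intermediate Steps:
$\sqrt{d{\left(-191 \right)} + 17135} = \sqrt{\left(-1\right) \left(-191\right) + 17135} = \sqrt{191 + 17135} = \sqrt{17326}$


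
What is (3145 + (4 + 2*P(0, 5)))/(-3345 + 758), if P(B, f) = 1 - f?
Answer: -3141/2587 ≈ -1.2141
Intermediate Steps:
(3145 + (4 + 2*P(0, 5)))/(-3345 + 758) = (3145 + (4 + 2*(1 - 1*5)))/(-3345 + 758) = (3145 + (4 + 2*(1 - 5)))/(-2587) = (3145 + (4 + 2*(-4)))*(-1/2587) = (3145 + (4 - 8))*(-1/2587) = (3145 - 4)*(-1/2587) = 3141*(-1/2587) = -3141/2587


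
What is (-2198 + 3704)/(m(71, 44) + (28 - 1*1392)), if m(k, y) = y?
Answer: -251/220 ≈ -1.1409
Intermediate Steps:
(-2198 + 3704)/(m(71, 44) + (28 - 1*1392)) = (-2198 + 3704)/(44 + (28 - 1*1392)) = 1506/(44 + (28 - 1392)) = 1506/(44 - 1364) = 1506/(-1320) = 1506*(-1/1320) = -251/220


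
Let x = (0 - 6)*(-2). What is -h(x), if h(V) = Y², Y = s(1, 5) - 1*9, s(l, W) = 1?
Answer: -64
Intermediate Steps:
Y = -8 (Y = 1 - 1*9 = 1 - 9 = -8)
x = 12 (x = -6*(-2) = 12)
h(V) = 64 (h(V) = (-8)² = 64)
-h(x) = -1*64 = -64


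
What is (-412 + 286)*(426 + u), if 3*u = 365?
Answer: -69006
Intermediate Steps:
u = 365/3 (u = (⅓)*365 = 365/3 ≈ 121.67)
(-412 + 286)*(426 + u) = (-412 + 286)*(426 + 365/3) = -126*1643/3 = -69006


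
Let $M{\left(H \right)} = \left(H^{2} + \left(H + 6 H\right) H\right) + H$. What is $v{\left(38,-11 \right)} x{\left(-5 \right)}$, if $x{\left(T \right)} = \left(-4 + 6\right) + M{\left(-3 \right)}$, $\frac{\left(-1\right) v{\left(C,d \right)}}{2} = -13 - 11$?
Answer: $3408$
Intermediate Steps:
$v{\left(C,d \right)} = 48$ ($v{\left(C,d \right)} = - 2 \left(-13 - 11\right) = \left(-2\right) \left(-24\right) = 48$)
$M{\left(H \right)} = H + 8 H^{2}$ ($M{\left(H \right)} = \left(H^{2} + 7 H H\right) + H = \left(H^{2} + 7 H^{2}\right) + H = 8 H^{2} + H = H + 8 H^{2}$)
$x{\left(T \right)} = 71$ ($x{\left(T \right)} = \left(-4 + 6\right) - 3 \left(1 + 8 \left(-3\right)\right) = 2 - 3 \left(1 - 24\right) = 2 - -69 = 2 + 69 = 71$)
$v{\left(38,-11 \right)} x{\left(-5 \right)} = 48 \cdot 71 = 3408$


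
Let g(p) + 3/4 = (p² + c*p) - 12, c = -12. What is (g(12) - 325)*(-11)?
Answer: 14861/4 ≈ 3715.3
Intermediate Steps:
g(p) = -51/4 + p² - 12*p (g(p) = -¾ + ((p² - 12*p) - 12) = -¾ + (-12 + p² - 12*p) = -51/4 + p² - 12*p)
(g(12) - 325)*(-11) = ((-51/4 + 12² - 12*12) - 325)*(-11) = ((-51/4 + 144 - 144) - 325)*(-11) = (-51/4 - 325)*(-11) = -1351/4*(-11) = 14861/4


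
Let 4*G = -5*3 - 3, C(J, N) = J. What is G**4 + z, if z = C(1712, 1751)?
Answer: 33953/16 ≈ 2122.1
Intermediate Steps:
G = -9/2 (G = (-5*3 - 3)/4 = (-15 - 3)/4 = (1/4)*(-18) = -9/2 ≈ -4.5000)
z = 1712
G**4 + z = (-9/2)**4 + 1712 = 6561/16 + 1712 = 33953/16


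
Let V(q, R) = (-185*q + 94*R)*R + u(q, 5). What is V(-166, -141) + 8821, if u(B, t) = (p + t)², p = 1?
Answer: -2452439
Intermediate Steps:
u(B, t) = (1 + t)²
V(q, R) = 36 + R*(-185*q + 94*R) (V(q, R) = (-185*q + 94*R)*R + (1 + 5)² = R*(-185*q + 94*R) + 6² = R*(-185*q + 94*R) + 36 = 36 + R*(-185*q + 94*R))
V(-166, -141) + 8821 = (36 + 94*(-141)² - 185*(-141)*(-166)) + 8821 = (36 + 94*19881 - 4330110) + 8821 = (36 + 1868814 - 4330110) + 8821 = -2461260 + 8821 = -2452439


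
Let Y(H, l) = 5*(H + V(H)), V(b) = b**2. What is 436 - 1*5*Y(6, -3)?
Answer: -614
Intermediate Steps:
Y(H, l) = 5*H + 5*H**2 (Y(H, l) = 5*(H + H**2) = 5*H + 5*H**2)
436 - 1*5*Y(6, -3) = 436 - 1*5*5*6*(1 + 6) = 436 - 5*5*6*7 = 436 - 5*210 = 436 - 1*1050 = 436 - 1050 = -614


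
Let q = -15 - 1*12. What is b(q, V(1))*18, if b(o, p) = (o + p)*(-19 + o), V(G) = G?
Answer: 21528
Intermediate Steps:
q = -27 (q = -15 - 12 = -27)
b(o, p) = (-19 + o)*(o + p)
b(q, V(1))*18 = ((-27)² - 19*(-27) - 19*1 - 27*1)*18 = (729 + 513 - 19 - 27)*18 = 1196*18 = 21528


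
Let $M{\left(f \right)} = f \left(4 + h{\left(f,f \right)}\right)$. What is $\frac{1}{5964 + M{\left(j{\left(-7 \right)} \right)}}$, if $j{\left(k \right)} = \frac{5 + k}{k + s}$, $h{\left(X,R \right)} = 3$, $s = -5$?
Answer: $\frac{6}{35791} \approx 0.00016764$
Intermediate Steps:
$j{\left(k \right)} = \frac{5 + k}{-5 + k}$ ($j{\left(k \right)} = \frac{5 + k}{k - 5} = \frac{5 + k}{-5 + k}$)
$M{\left(f \right)} = 7 f$ ($M{\left(f \right)} = f \left(4 + 3\right) = f 7 = 7 f$)
$\frac{1}{5964 + M{\left(j{\left(-7 \right)} \right)}} = \frac{1}{5964 + 7 \frac{5 - 7}{-5 - 7}} = \frac{1}{5964 + 7 \frac{1}{-12} \left(-2\right)} = \frac{1}{5964 + 7 \left(\left(- \frac{1}{12}\right) \left(-2\right)\right)} = \frac{1}{5964 + 7 \cdot \frac{1}{6}} = \frac{1}{5964 + \frac{7}{6}} = \frac{1}{\frac{35791}{6}} = \frac{6}{35791}$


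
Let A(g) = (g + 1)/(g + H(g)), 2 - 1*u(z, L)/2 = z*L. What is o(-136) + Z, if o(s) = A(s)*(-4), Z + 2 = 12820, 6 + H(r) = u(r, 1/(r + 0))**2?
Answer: 294724/23 ≈ 12814.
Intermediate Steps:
u(z, L) = 4 - 2*L*z (u(z, L) = 4 - 2*z*L = 4 - 2*L*z)
H(r) = -2 (H(r) = -6 + (4 - 2*r/(r + 0))**2 = -6 + (4 - 2*r/r)**2 = -6 + (4 - 2)**2 = -6 + 2**2 = -6 + 4 = -2)
Z = 12818 (Z = -2 + 12820 = 12818)
A(g) = (1 + g)/(-2 + g) (A(g) = (g + 1)/(g - 2) = (1 + g)/(-2 + g))
o(s) = -4*(1 + s)/(-2 + s) (o(s) = ((1 + s)/(-2 + s))*(-4) = -4*(1 + s)/(-2 + s))
o(-136) + Z = 4*(-1 - 1*(-136))/(-2 - 136) + 12818 = 4*(-1 + 136)/(-138) + 12818 = 4*(-1/138)*135 + 12818 = -90/23 + 12818 = 294724/23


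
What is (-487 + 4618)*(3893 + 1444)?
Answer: 22047147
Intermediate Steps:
(-487 + 4618)*(3893 + 1444) = 4131*5337 = 22047147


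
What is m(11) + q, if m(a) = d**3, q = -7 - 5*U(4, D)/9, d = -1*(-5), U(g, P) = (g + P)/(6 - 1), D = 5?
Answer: 117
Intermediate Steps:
U(g, P) = P/5 + g/5 (U(g, P) = (P + g)/5 = (P + g)*(1/5) = P/5 + g/5)
d = 5
q = -8 (q = -7 - 5*((1/5)*5 + (1/5)*4)/9 = -7 - 5*(1 + 4/5)/9 = -7 - 9/9 = -7 - 5*1/5 = -7 - 1 = -8)
m(a) = 125 (m(a) = 5**3 = 125)
m(11) + q = 125 - 8 = 117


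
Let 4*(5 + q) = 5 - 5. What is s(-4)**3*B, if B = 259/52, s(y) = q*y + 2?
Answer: 689458/13 ≈ 53035.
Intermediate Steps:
q = -5 (q = -5 + (5 - 5)/4 = -5 + (1/4)*0 = -5 + 0 = -5)
s(y) = 2 - 5*y (s(y) = -5*y + 2 = 2 - 5*y)
B = 259/52 (B = 259*(1/52) = 259/52 ≈ 4.9808)
s(-4)**3*B = (2 - 5*(-4))**3*(259/52) = (2 + 20)**3*(259/52) = 22**3*(259/52) = 10648*(259/52) = 689458/13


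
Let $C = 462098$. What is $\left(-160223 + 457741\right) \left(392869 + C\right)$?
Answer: $254368071906$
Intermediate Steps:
$\left(-160223 + 457741\right) \left(392869 + C\right) = \left(-160223 + 457741\right) \left(392869 + 462098\right) = 297518 \cdot 854967 = 254368071906$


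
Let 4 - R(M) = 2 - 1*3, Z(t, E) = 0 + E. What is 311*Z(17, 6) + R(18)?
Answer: 1871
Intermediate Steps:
Z(t, E) = E
R(M) = 5 (R(M) = 4 - (2 - 1*3) = 4 - (2 - 3) = 4 - 1*(-1) = 4 + 1 = 5)
311*Z(17, 6) + R(18) = 311*6 + 5 = 1866 + 5 = 1871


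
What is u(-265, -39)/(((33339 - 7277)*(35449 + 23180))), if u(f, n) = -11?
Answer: -11/1527988998 ≈ -7.1990e-9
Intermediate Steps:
u(-265, -39)/(((33339 - 7277)*(35449 + 23180))) = -11*1/((33339 - 7277)*(35449 + 23180)) = -11/(26062*58629) = -11/1527988998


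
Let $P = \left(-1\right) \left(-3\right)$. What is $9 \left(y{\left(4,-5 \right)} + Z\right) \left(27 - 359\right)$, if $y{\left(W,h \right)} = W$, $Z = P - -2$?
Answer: $-26892$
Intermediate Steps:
$P = 3$
$Z = 5$ ($Z = 3 - -2 = 3 + 2 = 5$)
$9 \left(y{\left(4,-5 \right)} + Z\right) \left(27 - 359\right) = 9 \left(4 + 5\right) \left(27 - 359\right) = 9 \cdot 9 \left(-332\right) = 81 \left(-332\right) = -26892$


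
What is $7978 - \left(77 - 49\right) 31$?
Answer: $7110$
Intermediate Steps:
$7978 - \left(77 - 49\right) 31 = 7978 - 28 \cdot 31 = 7978 - 868 = 7110$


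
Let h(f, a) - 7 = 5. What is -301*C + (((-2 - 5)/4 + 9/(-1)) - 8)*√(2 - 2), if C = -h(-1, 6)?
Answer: 3612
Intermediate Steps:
h(f, a) = 12 (h(f, a) = 7 + 5 = 12)
C = -12 (C = -1*12 = -12)
-301*C + (((-2 - 5)/4 + 9/(-1)) - 8)*√(2 - 2) = -301*(-12) + (((-2 - 5)/4 + 9/(-1)) - 8)*√(2 - 2) = 3612 + ((-7*¼ + 9*(-1)) - 8)*√0 = 3612 + ((-7/4 - 9) - 8)*0 = 3612 + (-43/4 - 8)*0 = 3612 - 75/4*0 = 3612 + 0 = 3612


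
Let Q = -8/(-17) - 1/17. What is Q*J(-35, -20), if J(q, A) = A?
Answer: -140/17 ≈ -8.2353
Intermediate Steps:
Q = 7/17 (Q = -8*(-1/17) - 1*1/17 = 8/17 - 1/17 = 7/17 ≈ 0.41176)
Q*J(-35, -20) = (7/17)*(-20) = -140/17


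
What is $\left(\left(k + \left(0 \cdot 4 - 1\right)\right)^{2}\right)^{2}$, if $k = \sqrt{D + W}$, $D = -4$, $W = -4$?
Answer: $17 + 56 i \sqrt{2} \approx 17.0 + 79.196 i$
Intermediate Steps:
$k = 2 i \sqrt{2}$ ($k = \sqrt{-4 - 4} = \sqrt{-8} = 2 i \sqrt{2} \approx 2.8284 i$)
$\left(\left(k + \left(0 \cdot 4 - 1\right)\right)^{2}\right)^{2} = \left(\left(2 i \sqrt{2} + \left(0 \cdot 4 - 1\right)\right)^{2}\right)^{2} = \left(\left(2 i \sqrt{2} + \left(0 - 1\right)\right)^{2}\right)^{2} = \left(\left(2 i \sqrt{2} - 1\right)^{2}\right)^{2} = \left(\left(-1 + 2 i \sqrt{2}\right)^{2}\right)^{2} = \left(-1 + 2 i \sqrt{2}\right)^{4}$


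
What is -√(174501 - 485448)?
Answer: -I*√310947 ≈ -557.63*I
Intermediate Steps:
-√(174501 - 485448) = -√(-310947) = -I*√310947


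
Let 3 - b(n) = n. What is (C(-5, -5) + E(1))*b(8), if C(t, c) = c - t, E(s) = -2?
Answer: 10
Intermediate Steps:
b(n) = 3 - n
(C(-5, -5) + E(1))*b(8) = ((-5 - 1*(-5)) - 2)*(3 - 1*8) = ((-5 + 5) - 2)*(3 - 8) = (0 - 2)*(-5) = -2*(-5) = 10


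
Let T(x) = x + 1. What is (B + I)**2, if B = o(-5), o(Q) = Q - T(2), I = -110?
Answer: 13924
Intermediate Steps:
T(x) = 1 + x
o(Q) = -3 + Q (o(Q) = Q - (1 + 2) = Q - 1*3 = Q - 3 = -3 + Q)
B = -8 (B = -3 - 5 = -8)
(B + I)**2 = (-8 - 110)**2 = (-118)**2 = 13924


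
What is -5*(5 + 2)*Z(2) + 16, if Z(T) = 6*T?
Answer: -404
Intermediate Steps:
-5*(5 + 2)*Z(2) + 16 = -5*(5 + 2)*6*2 + 16 = -35*12 + 16 = -5*84 + 16 = -420 + 16 = -404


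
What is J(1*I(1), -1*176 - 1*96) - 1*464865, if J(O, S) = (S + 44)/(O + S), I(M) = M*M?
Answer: -125978187/271 ≈ -4.6486e+5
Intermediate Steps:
I(M) = M²
J(O, S) = (44 + S)/(O + S)
J(1*I(1), -1*176 - 1*96) - 1*464865 = (44 + (-1*176 - 1*96))/(1*1² + (-1*176 - 1*96)) - 1*464865 = (44 + (-176 - 96))/(1*1 + (-176 - 96)) - 464865 = (44 - 272)/(1 - 272) - 464865 = -228/(-271) - 464865 = -1/271*(-228) - 464865 = 228/271 - 464865 = -125978187/271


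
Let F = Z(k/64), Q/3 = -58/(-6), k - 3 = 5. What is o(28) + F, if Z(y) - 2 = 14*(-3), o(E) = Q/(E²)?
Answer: -31331/784 ≈ -39.963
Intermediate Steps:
k = 8 (k = 3 + 5 = 8)
Q = 29 (Q = 3*(-58/(-6)) = 3*(-58*(-⅙)) = 3*(29/3) = 29)
o(E) = 29/E² (o(E) = 29/(E²) = 29/E²)
Z(y) = -40 (Z(y) = 2 + 14*(-3) = 2 - 42 = -40)
F = -40
o(28) + F = 29/28² - 40 = 29*(1/784) - 40 = 29/784 - 40 = -31331/784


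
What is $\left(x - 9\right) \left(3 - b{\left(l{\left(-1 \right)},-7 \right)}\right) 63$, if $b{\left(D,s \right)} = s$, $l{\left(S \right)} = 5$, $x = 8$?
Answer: $-630$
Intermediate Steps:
$\left(x - 9\right) \left(3 - b{\left(l{\left(-1 \right)},-7 \right)}\right) 63 = \left(8 - 9\right) \left(3 - -7\right) 63 = \left(8 - 9\right) \left(3 + 7\right) 63 = \left(-1\right) 10 \cdot 63 = \left(-10\right) 63 = -630$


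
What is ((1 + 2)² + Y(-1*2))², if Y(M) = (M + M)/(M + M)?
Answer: 100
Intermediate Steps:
Y(M) = 1 (Y(M) = (2*M)/((2*M)) = (2*M)*(1/(2*M)) = 1)
((1 + 2)² + Y(-1*2))² = ((1 + 2)² + 1)² = (3² + 1)² = (9 + 1)² = 10² = 100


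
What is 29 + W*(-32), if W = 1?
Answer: -3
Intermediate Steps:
29 + W*(-32) = 29 + 1*(-32) = 29 - 32 = -3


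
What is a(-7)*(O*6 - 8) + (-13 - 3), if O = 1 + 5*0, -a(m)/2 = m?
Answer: -44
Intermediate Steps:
a(m) = -2*m
O = 1 (O = 1 + 0 = 1)
a(-7)*(O*6 - 8) + (-13 - 3) = (-2*(-7))*(1*6 - 8) + (-13 - 3) = 14*(6 - 8) - 16 = 14*(-2) - 16 = -28 - 16 = -44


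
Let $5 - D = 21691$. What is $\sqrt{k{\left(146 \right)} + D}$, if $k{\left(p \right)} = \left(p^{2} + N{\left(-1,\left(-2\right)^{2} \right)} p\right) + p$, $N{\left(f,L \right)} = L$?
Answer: $6 \sqrt{10} \approx 18.974$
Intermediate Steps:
$D = -21686$ ($D = 5 - 21691 = -21686$)
$k{\left(p \right)} = p^{2} + 5 p$ ($k{\left(p \right)} = \left(p^{2} + \left(-2\right)^{2} p\right) + p = \left(p^{2} + 4 p\right) + p = p^{2} + 5 p$)
$\sqrt{k{\left(146 \right)} + D} = \sqrt{146 \left(5 + 146\right) - 21686} = \sqrt{146 \cdot 151 - 21686} = \sqrt{22046 - 21686} = \sqrt{360} = 6 \sqrt{10}$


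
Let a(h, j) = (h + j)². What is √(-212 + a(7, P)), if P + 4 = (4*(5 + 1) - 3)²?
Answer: 2*√49231 ≈ 443.76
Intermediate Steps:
P = 437 (P = -4 + (4*(5 + 1) - 3)² = -4 + (4*6 - 3)² = -4 + (24 - 3)² = -4 + 21² = -4 + 441 = 437)
√(-212 + a(7, P)) = √(-212 + (7 + 437)²) = √(-212 + 444²) = √(-212 + 197136) = √196924 = 2*√49231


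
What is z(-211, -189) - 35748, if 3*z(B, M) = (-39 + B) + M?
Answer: -107683/3 ≈ -35894.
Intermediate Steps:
z(B, M) = -13 + B/3 + M/3 (z(B, M) = ((-39 + B) + M)/3 = (-39 + B + M)/3 = -13 + B/3 + M/3)
z(-211, -189) - 35748 = (-13 + (⅓)*(-211) + (⅓)*(-189)) - 35748 = (-13 - 211/3 - 63) - 35748 = -439/3 - 35748 = -107683/3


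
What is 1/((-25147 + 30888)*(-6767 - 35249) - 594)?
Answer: -1/241214450 ≈ -4.1457e-9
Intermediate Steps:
1/((-25147 + 30888)*(-6767 - 35249) - 594) = 1/(5741*(-42016) - 594) = 1/(-241213856 - 594) = 1/(-241214450) = -1/241214450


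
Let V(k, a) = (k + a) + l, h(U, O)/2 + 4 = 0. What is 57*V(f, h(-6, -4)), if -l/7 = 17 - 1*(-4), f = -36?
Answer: -10887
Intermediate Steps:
l = -147 (l = -7*(17 - 1*(-4)) = -7*(17 + 4) = -7*21 = -147)
h(U, O) = -8 (h(U, O) = -8 + 2*0 = -8 + 0 = -8)
V(k, a) = -147 + a + k (V(k, a) = (k + a) - 147 = (a + k) - 147 = -147 + a + k)
57*V(f, h(-6, -4)) = 57*(-147 - 8 - 36) = 57*(-191) = -10887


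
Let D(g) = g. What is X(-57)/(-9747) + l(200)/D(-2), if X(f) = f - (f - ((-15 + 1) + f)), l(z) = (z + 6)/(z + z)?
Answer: -975541/3898800 ≈ -0.25022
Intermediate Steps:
l(z) = (6 + z)/(2*z) (l(z) = (6 + z)/((2*z)) = (6 + z)*(1/(2*z)) = (6 + z)/(2*z))
X(f) = -14 + f (X(f) = f - (f - (-14 + f)) = f - (f + (14 - f)) = f - 1*14 = f - 14 = -14 + f)
X(-57)/(-9747) + l(200)/D(-2) = (-14 - 57)/(-9747) + ((½)*(6 + 200)/200)/(-2) = -71*(-1/9747) + ((½)*(1/200)*206)*(-½) = 71/9747 + (103/200)*(-½) = 71/9747 - 103/400 = -975541/3898800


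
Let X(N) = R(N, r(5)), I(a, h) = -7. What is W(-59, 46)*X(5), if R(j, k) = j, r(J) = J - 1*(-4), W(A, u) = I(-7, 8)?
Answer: -35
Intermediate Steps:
W(A, u) = -7
r(J) = 4 + J (r(J) = J + 4 = 4 + J)
X(N) = N
W(-59, 46)*X(5) = -7*5 = -35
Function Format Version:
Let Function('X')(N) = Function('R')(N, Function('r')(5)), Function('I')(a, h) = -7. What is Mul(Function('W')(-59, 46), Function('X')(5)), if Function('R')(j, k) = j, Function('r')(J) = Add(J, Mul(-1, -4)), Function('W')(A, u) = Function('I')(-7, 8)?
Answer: -35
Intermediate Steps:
Function('W')(A, u) = -7
Function('r')(J) = Add(4, J) (Function('r')(J) = Add(J, 4) = Add(4, J))
Function('X')(N) = N
Mul(Function('W')(-59, 46), Function('X')(5)) = Mul(-7, 5) = -35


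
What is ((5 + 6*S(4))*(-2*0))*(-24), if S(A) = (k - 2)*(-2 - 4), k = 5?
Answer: 0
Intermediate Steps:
S(A) = -18 (S(A) = (5 - 2)*(-2 - 4) = 3*(-6) = -18)
((5 + 6*S(4))*(-2*0))*(-24) = ((5 + 6*(-18))*(-2*0))*(-24) = ((5 - 108)*0)*(-24) = -103*0*(-24) = 0*(-24) = 0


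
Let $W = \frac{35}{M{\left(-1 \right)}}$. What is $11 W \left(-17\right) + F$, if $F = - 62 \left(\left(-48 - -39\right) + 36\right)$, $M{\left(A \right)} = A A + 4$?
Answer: $-2983$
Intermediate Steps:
$M{\left(A \right)} = 4 + A^{2}$ ($M{\left(A \right)} = A^{2} + 4 = 4 + A^{2}$)
$F = -1674$ ($F = - 62 \left(\left(-48 + 39\right) + 36\right) = - 62 \left(-9 + 36\right) = \left(-62\right) 27 = -1674$)
$W = 7$ ($W = \frac{35}{4 + \left(-1\right)^{2}} = \frac{35}{4 + 1} = \frac{35}{5} = 35 \cdot \frac{1}{5} = 7$)
$11 W \left(-17\right) + F = 11 \cdot 7 \left(-17\right) - 1674 = 77 \left(-17\right) - 1674 = -1309 - 1674 = -2983$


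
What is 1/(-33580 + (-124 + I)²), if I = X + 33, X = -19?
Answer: -1/21480 ≈ -4.6555e-5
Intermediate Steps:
I = 14 (I = -19 + 33 = 14)
1/(-33580 + (-124 + I)²) = 1/(-33580 + (-124 + 14)²) = 1/(-33580 + (-110)²) = 1/(-33580 + 12100) = 1/(-21480) = -1/21480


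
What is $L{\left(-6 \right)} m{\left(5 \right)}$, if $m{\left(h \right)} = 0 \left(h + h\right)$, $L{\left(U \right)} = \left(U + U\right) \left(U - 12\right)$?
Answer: $0$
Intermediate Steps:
$L{\left(U \right)} = 2 U \left(-12 + U\right)$
$m{\left(h \right)} = 0$ ($m{\left(h \right)} = 0 \cdot 2 h = 0$)
$L{\left(-6 \right)} m{\left(5 \right)} = 2 \left(-6\right) \left(-12 - 6\right) 0 = 2 \left(-6\right) \left(-18\right) 0 = 216 \cdot 0 = 0$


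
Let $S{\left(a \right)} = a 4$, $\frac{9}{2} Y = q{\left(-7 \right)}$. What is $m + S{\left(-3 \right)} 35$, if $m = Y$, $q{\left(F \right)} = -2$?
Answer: $- \frac{3784}{9} \approx -420.44$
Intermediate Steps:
$Y = - \frac{4}{9}$ ($Y = \frac{2}{9} \left(-2\right) = - \frac{4}{9} \approx -0.44444$)
$m = - \frac{4}{9} \approx -0.44444$
$S{\left(a \right)} = 4 a$
$m + S{\left(-3 \right)} 35 = - \frac{4}{9} + 4 \left(-3\right) 35 = - \frac{4}{9} - 420 = - \frac{3784}{9}$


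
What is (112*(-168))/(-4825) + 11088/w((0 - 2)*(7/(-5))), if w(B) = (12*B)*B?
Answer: 4112337/33775 ≈ 121.76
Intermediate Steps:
w(B) = 12*B**2
(112*(-168))/(-4825) + 11088/w((0 - 2)*(7/(-5))) = (112*(-168))/(-4825) + 11088/((12*((0 - 2)*(7/(-5)))**2)) = -18816*(-1/4825) + 11088/((12*(-14*(-1)/5)**2)) = 18816/4825 + 11088/((12*(-2*(-7/5))**2)) = 18816/4825 + 11088/((12*(14/5)**2)) = 18816/4825 + 11088/((12*(196/25))) = 18816/4825 + 11088/(2352/25) = 18816/4825 + 11088*(25/2352) = 18816/4825 + 825/7 = 4112337/33775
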